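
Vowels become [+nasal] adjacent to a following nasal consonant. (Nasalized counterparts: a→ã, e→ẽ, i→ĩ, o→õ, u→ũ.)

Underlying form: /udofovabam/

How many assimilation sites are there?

/a/ before nasal /m/ → [ã]
1 segment changes.

1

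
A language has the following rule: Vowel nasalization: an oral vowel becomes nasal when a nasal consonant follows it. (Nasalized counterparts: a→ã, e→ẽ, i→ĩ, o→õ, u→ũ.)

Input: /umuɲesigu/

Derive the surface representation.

/u/ before nasal /m/ → [ũ]
/u/ before nasal /ɲ/ → [ũ]

[ũmũɲesigu]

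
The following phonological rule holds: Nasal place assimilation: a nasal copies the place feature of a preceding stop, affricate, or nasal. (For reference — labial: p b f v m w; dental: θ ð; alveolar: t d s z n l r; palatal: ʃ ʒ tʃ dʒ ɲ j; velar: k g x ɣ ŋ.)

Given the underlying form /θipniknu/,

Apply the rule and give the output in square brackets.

[θipmikŋu]

/n/ after /p/ (labial) → [m]
/n/ after /k/ (velar) → [ŋ]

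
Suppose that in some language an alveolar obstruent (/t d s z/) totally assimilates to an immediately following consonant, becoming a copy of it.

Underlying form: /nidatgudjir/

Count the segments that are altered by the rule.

2

/t/ before /g/ → [g] (total assimilation)
/d/ before /j/ → [j] (total assimilation)
2 segments change.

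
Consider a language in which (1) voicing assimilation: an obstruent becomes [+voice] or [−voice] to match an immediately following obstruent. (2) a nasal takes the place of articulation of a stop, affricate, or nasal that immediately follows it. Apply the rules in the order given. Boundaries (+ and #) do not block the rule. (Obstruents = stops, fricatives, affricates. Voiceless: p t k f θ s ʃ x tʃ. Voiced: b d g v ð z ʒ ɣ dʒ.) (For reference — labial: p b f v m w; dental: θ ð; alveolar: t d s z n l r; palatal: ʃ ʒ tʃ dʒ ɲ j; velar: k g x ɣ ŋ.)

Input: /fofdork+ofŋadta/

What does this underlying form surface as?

[fovdork+ofŋatta]

Rule 1: /f/ before /d/ (voiced) → [v]
Rule 1: /d/ before /t/ (voiceless) → [t]
After rule 1: fovdork+ofŋatta
Rule 2: no segment meets the rule's conditions; no change.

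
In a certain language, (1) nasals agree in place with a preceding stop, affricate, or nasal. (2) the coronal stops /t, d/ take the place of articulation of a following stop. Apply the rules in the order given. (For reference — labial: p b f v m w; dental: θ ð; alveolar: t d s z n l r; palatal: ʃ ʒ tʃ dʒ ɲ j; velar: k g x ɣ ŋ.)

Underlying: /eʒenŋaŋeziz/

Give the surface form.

[eʒennaŋeziz]

Rule 1: /ŋ/ after /n/ (alveolar) → [n]
After rule 1: eʒennaŋeziz
Rule 2: no segment meets the rule's conditions; no change.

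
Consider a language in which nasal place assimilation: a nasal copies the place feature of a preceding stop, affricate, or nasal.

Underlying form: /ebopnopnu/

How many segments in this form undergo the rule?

2

/n/ after /p/ (labial) → [m]
/n/ after /p/ (labial) → [m]
2 segments change.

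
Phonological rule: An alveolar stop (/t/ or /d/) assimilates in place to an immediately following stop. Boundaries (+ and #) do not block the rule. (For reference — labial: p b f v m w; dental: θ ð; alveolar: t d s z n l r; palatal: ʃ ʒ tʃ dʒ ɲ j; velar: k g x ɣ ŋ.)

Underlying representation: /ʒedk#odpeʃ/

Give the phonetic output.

[ʒegk#obpeʃ]

/d/ before /k/ (velar) → [g]
/d/ before /p/ (labial) → [b]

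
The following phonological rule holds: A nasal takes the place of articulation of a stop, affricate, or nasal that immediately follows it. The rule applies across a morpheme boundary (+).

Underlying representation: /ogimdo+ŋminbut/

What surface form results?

/m/ before /d/ (alveolar) → [n]
/ŋ/ before /m/ (labial) → [m]
/n/ before /b/ (labial) → [m]

[ogindo+mmimbut]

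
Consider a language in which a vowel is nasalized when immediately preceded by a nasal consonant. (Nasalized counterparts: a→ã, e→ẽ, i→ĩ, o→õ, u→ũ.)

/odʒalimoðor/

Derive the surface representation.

[odʒalimõðor]

/o/ after nasal /m/ → [õ]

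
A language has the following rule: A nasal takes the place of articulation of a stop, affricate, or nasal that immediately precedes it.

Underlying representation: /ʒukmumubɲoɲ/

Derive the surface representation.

/m/ after /k/ (velar) → [ŋ]
/ɲ/ after /b/ (labial) → [m]

[ʒukŋumubmoɲ]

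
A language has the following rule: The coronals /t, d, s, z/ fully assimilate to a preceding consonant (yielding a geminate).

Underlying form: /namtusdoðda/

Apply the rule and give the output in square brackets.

[nammussoðða]

/t/ after /m/ → [m] (total assimilation)
/d/ after /s/ → [s] (total assimilation)
/d/ after /ð/ → [ð] (total assimilation)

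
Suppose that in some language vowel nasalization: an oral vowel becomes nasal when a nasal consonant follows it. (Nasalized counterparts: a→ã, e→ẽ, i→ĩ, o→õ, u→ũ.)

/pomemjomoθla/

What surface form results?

/o/ before nasal /m/ → [õ]
/e/ before nasal /m/ → [ẽ]
/o/ before nasal /m/ → [õ]

[põmẽmjõmoθla]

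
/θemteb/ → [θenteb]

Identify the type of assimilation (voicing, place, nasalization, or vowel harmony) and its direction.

/m/→[n].
Each target copies a feature from the following segment, so the direction is regressive.

place assimilation, regressive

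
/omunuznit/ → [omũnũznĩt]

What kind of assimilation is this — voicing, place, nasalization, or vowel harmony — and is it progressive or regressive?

nasalization, progressive

/u/→[ũ] /u/→[ũ] /i/→[ĩ].
Each target copies a feature from the preceding segment, so the direction is progressive.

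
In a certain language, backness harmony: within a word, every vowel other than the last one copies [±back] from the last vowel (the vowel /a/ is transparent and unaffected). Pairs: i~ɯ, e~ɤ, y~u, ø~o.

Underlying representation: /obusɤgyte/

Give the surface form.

[øbysegyte]

/o/ harmonizes with /e/ ([-back]) → [ø]
/u/ harmonizes with /e/ ([-back]) → [y]
/ɤ/ harmonizes with /e/ ([-back]) → [e]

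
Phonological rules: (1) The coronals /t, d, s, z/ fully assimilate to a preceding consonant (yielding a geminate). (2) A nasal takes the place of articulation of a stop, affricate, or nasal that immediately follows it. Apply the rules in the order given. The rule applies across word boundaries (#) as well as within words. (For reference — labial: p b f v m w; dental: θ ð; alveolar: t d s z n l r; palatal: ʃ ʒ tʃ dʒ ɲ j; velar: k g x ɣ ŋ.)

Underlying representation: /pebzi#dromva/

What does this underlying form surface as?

[pebbi#dromva]

Rule 1: /z/ after /b/ → [b] (total assimilation)
After rule 1: pebbi#dromva
Rule 2: no segment meets the rule's conditions; no change.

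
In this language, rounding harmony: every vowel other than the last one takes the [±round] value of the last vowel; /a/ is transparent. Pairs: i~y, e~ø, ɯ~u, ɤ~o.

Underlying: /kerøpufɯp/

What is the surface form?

/ø/ harmonizes with /ɯ/ ([-round]) → [e]
/u/ harmonizes with /ɯ/ ([-round]) → [ɯ]

[kerepɯfɯp]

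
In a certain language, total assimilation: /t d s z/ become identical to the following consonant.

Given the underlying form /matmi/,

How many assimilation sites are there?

/t/ before /m/ → [m] (total assimilation)
1 segment changes.

1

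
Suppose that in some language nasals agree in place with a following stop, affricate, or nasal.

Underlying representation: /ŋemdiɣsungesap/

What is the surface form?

/m/ before /d/ (alveolar) → [n]
/n/ before /g/ (velar) → [ŋ]

[ŋendiɣsuŋgesap]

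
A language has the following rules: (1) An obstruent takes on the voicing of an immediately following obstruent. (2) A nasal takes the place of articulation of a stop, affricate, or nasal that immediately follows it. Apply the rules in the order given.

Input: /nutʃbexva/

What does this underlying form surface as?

Rule 1: /tʃ/ before /b/ (voiced) → [dʒ]
Rule 1: /x/ before /v/ (voiced) → [ɣ]
After rule 1: nudʒbeɣva
Rule 2: no segment meets the rule's conditions; no change.

[nudʒbeɣva]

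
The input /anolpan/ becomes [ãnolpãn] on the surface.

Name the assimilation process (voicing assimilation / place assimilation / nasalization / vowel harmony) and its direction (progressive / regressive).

nasalization, regressive

/a/→[ã] /a/→[ã].
Each target copies a feature from the following segment, so the direction is regressive.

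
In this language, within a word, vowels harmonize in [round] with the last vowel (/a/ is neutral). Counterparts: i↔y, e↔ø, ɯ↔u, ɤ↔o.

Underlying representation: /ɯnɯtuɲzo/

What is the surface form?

[unutuɲzo]

/ɯ/ harmonizes with /o/ ([+round]) → [u]
/ɯ/ harmonizes with /o/ ([+round]) → [u]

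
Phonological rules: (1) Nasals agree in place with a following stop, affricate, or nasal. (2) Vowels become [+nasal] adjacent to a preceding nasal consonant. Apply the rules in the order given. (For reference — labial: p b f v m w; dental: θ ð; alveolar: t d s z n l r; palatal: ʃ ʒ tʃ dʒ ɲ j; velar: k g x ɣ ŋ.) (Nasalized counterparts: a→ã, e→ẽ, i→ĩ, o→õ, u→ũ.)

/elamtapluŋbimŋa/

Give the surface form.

Rule 1: /m/ before /t/ (alveolar) → [n]
Rule 1: /ŋ/ before /b/ (labial) → [m]
Rule 1: /m/ before /ŋ/ (velar) → [ŋ]
After rule 1: elantaplumbiŋŋa
Rule 2: /a/ after nasal /ŋ/ → [ã]

[elantaplumbiŋŋã]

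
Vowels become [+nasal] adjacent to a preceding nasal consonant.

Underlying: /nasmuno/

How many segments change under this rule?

3

/a/ after nasal /n/ → [ã]
/u/ after nasal /m/ → [ũ]
/o/ after nasal /n/ → [õ]
3 segments change.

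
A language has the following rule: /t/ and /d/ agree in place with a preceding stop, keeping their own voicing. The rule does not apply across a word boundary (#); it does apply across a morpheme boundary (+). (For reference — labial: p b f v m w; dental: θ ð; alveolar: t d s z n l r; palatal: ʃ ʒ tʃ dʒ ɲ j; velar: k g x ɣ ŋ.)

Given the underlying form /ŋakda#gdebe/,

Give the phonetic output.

/d/ after /k/ (velar) → [g]
/d/ after /g/ (velar) → [g]

[ŋakga#ggebe]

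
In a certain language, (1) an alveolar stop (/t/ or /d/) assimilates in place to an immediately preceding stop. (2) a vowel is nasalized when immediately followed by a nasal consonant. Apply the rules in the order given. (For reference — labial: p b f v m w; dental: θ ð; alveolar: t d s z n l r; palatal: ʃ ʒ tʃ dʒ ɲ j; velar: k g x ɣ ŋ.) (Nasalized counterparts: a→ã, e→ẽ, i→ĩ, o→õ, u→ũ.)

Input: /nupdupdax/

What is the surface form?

[nupbupbax]

Rule 1: /d/ after /p/ (labial) → [b]
Rule 1: /d/ after /p/ (labial) → [b]
After rule 1: nupbupbax
Rule 2: no segment meets the rule's conditions; no change.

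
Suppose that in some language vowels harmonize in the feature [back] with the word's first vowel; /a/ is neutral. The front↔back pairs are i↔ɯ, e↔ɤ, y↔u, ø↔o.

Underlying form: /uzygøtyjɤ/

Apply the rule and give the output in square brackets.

/y/ harmonizes with /u/ ([+back]) → [u]
/ø/ harmonizes with /u/ ([+back]) → [o]
/y/ harmonizes with /u/ ([+back]) → [u]

[uzugotujɤ]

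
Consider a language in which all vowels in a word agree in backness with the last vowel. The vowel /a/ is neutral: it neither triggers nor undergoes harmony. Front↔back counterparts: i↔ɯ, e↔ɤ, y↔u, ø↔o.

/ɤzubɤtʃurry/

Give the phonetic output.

/ɤ/ harmonizes with /y/ ([-back]) → [e]
/u/ harmonizes with /y/ ([-back]) → [y]
/ɤ/ harmonizes with /y/ ([-back]) → [e]
/u/ harmonizes with /y/ ([-back]) → [y]

[ezybetʃyrry]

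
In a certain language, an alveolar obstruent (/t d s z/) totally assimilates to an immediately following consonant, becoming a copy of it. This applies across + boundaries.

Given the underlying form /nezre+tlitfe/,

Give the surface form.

[nerre+lliffe]

/z/ before /r/ → [r] (total assimilation)
/t/ before /l/ → [l] (total assimilation)
/t/ before /f/ → [f] (total assimilation)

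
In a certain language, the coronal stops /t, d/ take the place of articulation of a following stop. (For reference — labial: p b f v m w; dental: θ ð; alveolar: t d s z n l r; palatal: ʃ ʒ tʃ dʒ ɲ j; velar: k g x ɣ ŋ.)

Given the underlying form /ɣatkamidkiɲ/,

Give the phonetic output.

[ɣakkamigkiɲ]

/t/ before /k/ (velar) → [k]
/d/ before /k/ (velar) → [g]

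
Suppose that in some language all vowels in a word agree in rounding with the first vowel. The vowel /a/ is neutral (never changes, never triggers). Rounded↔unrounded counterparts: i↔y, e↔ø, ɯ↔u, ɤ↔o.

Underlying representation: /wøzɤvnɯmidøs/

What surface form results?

[wøzovnumydøs]

/ɤ/ harmonizes with /ø/ ([+round]) → [o]
/ɯ/ harmonizes with /ø/ ([+round]) → [u]
/i/ harmonizes with /ø/ ([+round]) → [y]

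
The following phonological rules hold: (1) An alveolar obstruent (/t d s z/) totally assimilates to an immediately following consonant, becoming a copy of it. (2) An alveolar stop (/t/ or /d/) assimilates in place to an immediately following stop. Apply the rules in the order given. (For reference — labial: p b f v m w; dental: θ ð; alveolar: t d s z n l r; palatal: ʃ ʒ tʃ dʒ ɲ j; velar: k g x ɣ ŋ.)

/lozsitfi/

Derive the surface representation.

Rule 1: /z/ before /s/ → [s] (total assimilation)
Rule 1: /t/ before /f/ → [f] (total assimilation)
After rule 1: lossiffi
Rule 2: no segment meets the rule's conditions; no change.

[lossiffi]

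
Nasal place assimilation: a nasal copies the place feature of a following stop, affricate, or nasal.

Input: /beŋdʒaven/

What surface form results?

/ŋ/ before /dʒ/ (palatal) → [ɲ]

[beɲdʒaven]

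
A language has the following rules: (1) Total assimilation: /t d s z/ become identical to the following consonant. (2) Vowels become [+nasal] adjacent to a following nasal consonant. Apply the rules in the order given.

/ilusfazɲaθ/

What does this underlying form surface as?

[iluffãɲɲaθ]

Rule 1: /s/ before /f/ → [f] (total assimilation)
Rule 1: /z/ before /ɲ/ → [ɲ] (total assimilation)
After rule 1: iluffaɲɲaθ
Rule 2: /a/ before nasal /ɲ/ → [ã]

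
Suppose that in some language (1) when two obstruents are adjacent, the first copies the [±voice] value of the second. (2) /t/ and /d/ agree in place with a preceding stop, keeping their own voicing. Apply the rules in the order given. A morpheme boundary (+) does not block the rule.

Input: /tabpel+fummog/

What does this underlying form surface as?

[tappel+fummog]

Rule 1: /b/ before /p/ (voiceless) → [p]
After rule 1: tappel+fummog
Rule 2: no segment meets the rule's conditions; no change.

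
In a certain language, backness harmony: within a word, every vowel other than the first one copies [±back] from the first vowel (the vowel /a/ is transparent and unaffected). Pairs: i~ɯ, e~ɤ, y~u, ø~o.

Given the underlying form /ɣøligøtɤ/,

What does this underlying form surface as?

[ɣøligøte]

/ɤ/ harmonizes with /ø/ ([-back]) → [e]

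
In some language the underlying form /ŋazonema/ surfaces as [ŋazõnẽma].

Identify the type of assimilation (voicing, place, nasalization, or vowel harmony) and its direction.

/o/→[õ] /e/→[ẽ].
Each target copies a feature from the following segment, so the direction is regressive.

nasalization, regressive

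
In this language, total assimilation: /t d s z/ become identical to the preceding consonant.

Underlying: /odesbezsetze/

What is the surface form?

[odesbezzette]

/s/ after /z/ → [z] (total assimilation)
/z/ after /t/ → [t] (total assimilation)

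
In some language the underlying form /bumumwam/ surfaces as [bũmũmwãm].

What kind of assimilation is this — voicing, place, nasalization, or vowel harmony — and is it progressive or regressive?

/u/→[ũ] /u/→[ũ] /a/→[ã].
Each target copies a feature from the following segment, so the direction is regressive.

nasalization, regressive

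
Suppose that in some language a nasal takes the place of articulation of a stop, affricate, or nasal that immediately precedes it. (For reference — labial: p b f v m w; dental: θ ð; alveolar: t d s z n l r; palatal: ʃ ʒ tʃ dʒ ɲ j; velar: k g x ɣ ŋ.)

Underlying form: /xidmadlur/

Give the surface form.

/m/ after /d/ (alveolar) → [n]

[xidnadlur]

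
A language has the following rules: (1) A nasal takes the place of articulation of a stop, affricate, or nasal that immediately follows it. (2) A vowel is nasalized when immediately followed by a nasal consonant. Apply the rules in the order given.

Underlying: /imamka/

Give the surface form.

[ĩmãŋka]

Rule 1: /m/ before /k/ (velar) → [ŋ]
After rule 1: imaŋka
Rule 2: /i/ before nasal /m/ → [ĩ]
Rule 2: /a/ before nasal /ŋ/ → [ã]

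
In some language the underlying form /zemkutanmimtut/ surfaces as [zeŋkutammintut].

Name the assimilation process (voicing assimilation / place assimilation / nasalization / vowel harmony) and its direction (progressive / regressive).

place assimilation, regressive

/m/→[ŋ] /n/→[m] /m/→[n].
Each target copies a feature from the following segment, so the direction is regressive.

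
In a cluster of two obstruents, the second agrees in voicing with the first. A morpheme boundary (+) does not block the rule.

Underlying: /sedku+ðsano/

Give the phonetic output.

[sedgu+ðzano]

/k/ after /d/ (voiced) → [g]
/s/ after /ð/ (voiced) → [z]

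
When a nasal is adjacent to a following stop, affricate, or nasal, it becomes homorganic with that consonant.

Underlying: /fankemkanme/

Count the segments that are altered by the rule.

/n/ before /k/ (velar) → [ŋ]
/m/ before /k/ (velar) → [ŋ]
/n/ before /m/ (labial) → [m]
3 segments change.

3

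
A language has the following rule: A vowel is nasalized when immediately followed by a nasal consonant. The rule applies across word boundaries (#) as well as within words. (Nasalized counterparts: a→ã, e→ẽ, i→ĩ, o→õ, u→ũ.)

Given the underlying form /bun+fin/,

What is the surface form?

/u/ before nasal /n/ → [ũ]
/i/ before nasal /n/ → [ĩ]

[bũn+fĩn]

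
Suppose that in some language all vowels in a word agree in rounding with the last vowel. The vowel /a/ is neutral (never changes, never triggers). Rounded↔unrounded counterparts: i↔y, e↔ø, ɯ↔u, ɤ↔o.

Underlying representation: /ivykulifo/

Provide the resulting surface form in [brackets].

[yvykulyfo]

/i/ harmonizes with /o/ ([+round]) → [y]
/i/ harmonizes with /o/ ([+round]) → [y]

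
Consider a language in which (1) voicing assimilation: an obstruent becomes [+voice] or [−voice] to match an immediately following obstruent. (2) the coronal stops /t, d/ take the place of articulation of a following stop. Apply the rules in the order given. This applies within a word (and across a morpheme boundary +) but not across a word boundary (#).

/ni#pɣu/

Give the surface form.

Rule 1: /p/ before /ɣ/ (voiced) → [b]
After rule 1: ni#bɣu
Rule 2: no segment meets the rule's conditions; no change.

[ni#bɣu]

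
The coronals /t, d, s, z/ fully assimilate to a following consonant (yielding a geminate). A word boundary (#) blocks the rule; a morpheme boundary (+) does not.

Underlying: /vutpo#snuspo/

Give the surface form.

/t/ before /p/ → [p] (total assimilation)
/s/ before /n/ → [n] (total assimilation)
/s/ before /p/ → [p] (total assimilation)

[vuppo#nnuppo]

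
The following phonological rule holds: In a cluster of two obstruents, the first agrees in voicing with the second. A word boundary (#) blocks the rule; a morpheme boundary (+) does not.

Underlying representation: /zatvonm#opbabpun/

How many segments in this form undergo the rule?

3

/t/ before /v/ (voiced) → [d]
/p/ before /b/ (voiced) → [b]
/b/ before /p/ (voiceless) → [p]
3 segments change.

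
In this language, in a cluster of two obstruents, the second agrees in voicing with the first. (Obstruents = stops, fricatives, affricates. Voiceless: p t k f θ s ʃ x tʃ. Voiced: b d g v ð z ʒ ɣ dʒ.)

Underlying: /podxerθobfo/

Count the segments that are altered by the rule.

/x/ after /d/ (voiced) → [ɣ]
/f/ after /b/ (voiced) → [v]
2 segments change.

2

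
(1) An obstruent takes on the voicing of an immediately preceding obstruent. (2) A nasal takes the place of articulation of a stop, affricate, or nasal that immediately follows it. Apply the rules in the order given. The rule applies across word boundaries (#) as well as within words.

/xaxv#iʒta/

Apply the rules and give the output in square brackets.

Rule 1: /v/ after /x/ (voiceless) → [f]
Rule 1: /t/ after /ʒ/ (voiced) → [d]
After rule 1: xaxf#iʒda
Rule 2: no segment meets the rule's conditions; no change.

[xaxf#iʒda]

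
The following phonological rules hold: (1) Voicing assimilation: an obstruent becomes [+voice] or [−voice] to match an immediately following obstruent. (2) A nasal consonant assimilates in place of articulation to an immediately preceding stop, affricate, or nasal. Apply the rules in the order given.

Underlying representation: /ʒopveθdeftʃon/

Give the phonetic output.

Rule 1: /p/ before /v/ (voiced) → [b]
Rule 1: /θ/ before /d/ (voiced) → [ð]
After rule 1: ʒobveðdeftʃon
Rule 2: no segment meets the rule's conditions; no change.

[ʒobveðdeftʃon]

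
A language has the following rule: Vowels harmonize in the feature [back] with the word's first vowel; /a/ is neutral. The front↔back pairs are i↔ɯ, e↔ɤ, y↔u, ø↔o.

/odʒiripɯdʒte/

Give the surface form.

/i/ harmonizes with /o/ ([+back]) → [ɯ]
/i/ harmonizes with /o/ ([+back]) → [ɯ]
/e/ harmonizes with /o/ ([+back]) → [ɤ]

[odʒɯrɯpɯdʒtɤ]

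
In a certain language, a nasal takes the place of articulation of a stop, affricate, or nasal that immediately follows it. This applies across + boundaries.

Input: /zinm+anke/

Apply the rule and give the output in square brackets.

[zimm+aŋke]

/n/ before /m/ (labial) → [m]
/n/ before /k/ (velar) → [ŋ]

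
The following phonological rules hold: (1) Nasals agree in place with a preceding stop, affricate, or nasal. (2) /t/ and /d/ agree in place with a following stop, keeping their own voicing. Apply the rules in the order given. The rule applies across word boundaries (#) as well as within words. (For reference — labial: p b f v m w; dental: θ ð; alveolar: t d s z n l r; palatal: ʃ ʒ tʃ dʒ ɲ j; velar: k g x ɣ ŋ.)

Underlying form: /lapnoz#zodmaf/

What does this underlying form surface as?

[lapmoz#zodnaf]

Rule 1: /n/ after /p/ (labial) → [m]
Rule 1: /m/ after /d/ (alveolar) → [n]
After rule 1: lapmoz#zodnaf
Rule 2: no segment meets the rule's conditions; no change.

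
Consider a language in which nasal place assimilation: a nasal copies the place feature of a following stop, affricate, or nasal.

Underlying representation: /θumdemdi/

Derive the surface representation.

/m/ before /d/ (alveolar) → [n]
/m/ before /d/ (alveolar) → [n]

[θundendi]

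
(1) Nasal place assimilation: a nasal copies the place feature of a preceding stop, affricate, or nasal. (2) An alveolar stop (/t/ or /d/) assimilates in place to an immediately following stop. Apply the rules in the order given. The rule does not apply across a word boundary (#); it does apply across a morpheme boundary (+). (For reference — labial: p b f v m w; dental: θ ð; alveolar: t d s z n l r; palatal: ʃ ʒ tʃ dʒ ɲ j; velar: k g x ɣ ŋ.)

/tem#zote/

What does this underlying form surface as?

[tem#zote]

Rule 1: no segment meets the rule's conditions; no change.
After rule 1: tem#zote
Rule 2: no segment meets the rule's conditions; no change.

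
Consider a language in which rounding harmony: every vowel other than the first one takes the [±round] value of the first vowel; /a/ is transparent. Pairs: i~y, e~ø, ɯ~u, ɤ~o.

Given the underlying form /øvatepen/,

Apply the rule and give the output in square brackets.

/e/ harmonizes with /ø/ ([+round]) → [ø]
/e/ harmonizes with /ø/ ([+round]) → [ø]

[øvatøpøn]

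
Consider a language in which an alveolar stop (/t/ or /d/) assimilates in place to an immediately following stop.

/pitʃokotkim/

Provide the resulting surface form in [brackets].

[pitʃokokkim]

/t/ before /k/ (velar) → [k]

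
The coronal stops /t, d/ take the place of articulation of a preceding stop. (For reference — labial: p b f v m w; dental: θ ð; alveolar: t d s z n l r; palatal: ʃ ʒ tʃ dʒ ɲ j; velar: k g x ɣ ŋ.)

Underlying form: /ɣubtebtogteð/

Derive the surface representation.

[ɣubpebpogkeð]

/t/ after /b/ (labial) → [p]
/t/ after /b/ (labial) → [p]
/t/ after /g/ (velar) → [k]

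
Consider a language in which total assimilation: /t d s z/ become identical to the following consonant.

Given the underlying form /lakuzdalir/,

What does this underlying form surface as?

/z/ before /d/ → [d] (total assimilation)

[lakuddalir]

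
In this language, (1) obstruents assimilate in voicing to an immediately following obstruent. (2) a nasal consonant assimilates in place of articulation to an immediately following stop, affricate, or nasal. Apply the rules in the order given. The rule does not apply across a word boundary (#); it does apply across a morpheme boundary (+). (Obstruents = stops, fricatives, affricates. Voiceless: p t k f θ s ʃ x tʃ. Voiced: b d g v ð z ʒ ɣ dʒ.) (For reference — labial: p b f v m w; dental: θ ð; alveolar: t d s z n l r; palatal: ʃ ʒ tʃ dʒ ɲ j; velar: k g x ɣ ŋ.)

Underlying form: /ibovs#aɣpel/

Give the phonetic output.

Rule 1: /v/ before /s/ (voiceless) → [f]
Rule 1: /ɣ/ before /p/ (voiceless) → [x]
After rule 1: ibofs#axpel
Rule 2: no segment meets the rule's conditions; no change.

[ibofs#axpel]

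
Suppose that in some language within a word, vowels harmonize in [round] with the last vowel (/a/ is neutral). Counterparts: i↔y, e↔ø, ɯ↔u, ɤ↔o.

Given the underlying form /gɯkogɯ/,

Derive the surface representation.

/o/ harmonizes with /ɯ/ ([-round]) → [ɤ]

[gɯkɤgɯ]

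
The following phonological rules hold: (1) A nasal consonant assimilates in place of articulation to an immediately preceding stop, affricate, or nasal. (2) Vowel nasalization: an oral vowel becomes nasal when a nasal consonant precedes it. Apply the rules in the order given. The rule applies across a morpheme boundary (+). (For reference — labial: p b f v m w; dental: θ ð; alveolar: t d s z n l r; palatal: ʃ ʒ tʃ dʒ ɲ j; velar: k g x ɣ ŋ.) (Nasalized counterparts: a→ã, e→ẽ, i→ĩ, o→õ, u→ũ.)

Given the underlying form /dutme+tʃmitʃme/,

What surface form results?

[dutnẽ+tʃɲĩtʃɲẽ]

Rule 1: /m/ after /t/ (alveolar) → [n]
Rule 1: /m/ after /tʃ/ (palatal) → [ɲ]
Rule 1: /m/ after /tʃ/ (palatal) → [ɲ]
After rule 1: dutne+tʃɲitʃɲe
Rule 2: /e/ after nasal /n/ → [ẽ]
Rule 2: /i/ after nasal /ɲ/ → [ĩ]
Rule 2: /e/ after nasal /ɲ/ → [ẽ]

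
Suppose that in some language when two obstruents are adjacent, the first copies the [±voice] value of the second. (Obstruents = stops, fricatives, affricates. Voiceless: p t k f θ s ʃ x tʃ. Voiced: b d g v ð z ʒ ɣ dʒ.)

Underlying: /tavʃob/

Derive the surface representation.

[tafʃob]

/v/ before /ʃ/ (voiceless) → [f]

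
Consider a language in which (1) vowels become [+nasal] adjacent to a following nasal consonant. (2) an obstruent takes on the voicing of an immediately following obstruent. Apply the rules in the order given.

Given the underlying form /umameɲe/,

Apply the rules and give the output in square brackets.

Rule 1: /u/ before nasal /m/ → [ũ]
Rule 1: /a/ before nasal /m/ → [ã]
Rule 1: /e/ before nasal /ɲ/ → [ẽ]
After rule 1: ũmãmẽɲe
Rule 2: no segment meets the rule's conditions; no change.

[ũmãmẽɲe]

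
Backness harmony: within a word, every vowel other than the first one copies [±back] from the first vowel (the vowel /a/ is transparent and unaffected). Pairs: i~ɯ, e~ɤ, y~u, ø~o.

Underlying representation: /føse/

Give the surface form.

[føse]

no segment meets the rule's conditions; no change.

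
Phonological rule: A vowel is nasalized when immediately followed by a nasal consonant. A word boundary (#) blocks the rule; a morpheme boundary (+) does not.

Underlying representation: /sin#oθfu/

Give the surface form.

[sĩn#oθfu]

/i/ before nasal /n/ → [ĩ]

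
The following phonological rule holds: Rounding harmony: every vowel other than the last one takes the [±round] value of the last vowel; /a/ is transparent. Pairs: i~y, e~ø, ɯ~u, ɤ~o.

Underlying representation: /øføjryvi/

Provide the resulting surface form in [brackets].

/ø/ harmonizes with /i/ ([-round]) → [e]
/ø/ harmonizes with /i/ ([-round]) → [e]
/y/ harmonizes with /i/ ([-round]) → [i]

[efejrivi]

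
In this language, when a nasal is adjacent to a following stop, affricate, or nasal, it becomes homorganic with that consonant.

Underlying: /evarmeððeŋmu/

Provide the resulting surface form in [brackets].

[evarmeððemmu]

/ŋ/ before /m/ (labial) → [m]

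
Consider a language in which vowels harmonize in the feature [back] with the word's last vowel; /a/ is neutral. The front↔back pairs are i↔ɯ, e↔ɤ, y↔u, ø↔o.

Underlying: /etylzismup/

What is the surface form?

/e/ harmonizes with /u/ ([+back]) → [ɤ]
/y/ harmonizes with /u/ ([+back]) → [u]
/i/ harmonizes with /u/ ([+back]) → [ɯ]

[ɤtulzɯsmup]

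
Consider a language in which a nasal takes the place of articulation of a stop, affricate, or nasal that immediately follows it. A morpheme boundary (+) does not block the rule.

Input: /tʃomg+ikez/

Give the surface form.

[tʃoŋg+ikez]

/m/ before /g/ (velar) → [ŋ]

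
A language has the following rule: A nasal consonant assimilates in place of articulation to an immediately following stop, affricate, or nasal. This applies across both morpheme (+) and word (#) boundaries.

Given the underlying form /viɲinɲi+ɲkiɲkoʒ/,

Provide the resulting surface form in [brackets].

/n/ before /ɲ/ (palatal) → [ɲ]
/ɲ/ before /k/ (velar) → [ŋ]
/ɲ/ before /k/ (velar) → [ŋ]

[viɲiɲɲi+ŋkiŋkoʒ]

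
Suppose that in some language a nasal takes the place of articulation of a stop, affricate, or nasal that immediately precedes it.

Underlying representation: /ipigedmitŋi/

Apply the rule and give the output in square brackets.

[ipigednitni]

/m/ after /d/ (alveolar) → [n]
/ŋ/ after /t/ (alveolar) → [n]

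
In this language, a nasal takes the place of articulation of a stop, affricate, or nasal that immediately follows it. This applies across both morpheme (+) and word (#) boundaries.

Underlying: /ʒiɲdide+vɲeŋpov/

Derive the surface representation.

/ɲ/ before /d/ (alveolar) → [n]
/ŋ/ before /p/ (labial) → [m]

[ʒindide+vɲempov]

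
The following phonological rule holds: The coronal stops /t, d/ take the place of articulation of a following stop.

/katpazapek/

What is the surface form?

/t/ before /p/ (labial) → [p]

[kappazapek]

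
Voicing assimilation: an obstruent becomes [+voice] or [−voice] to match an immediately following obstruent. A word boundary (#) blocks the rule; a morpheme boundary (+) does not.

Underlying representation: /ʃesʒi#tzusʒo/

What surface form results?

[ʃezʒi#dzuzʒo]

/s/ before /ʒ/ (voiced) → [z]
/t/ before /z/ (voiced) → [d]
/s/ before /ʒ/ (voiced) → [z]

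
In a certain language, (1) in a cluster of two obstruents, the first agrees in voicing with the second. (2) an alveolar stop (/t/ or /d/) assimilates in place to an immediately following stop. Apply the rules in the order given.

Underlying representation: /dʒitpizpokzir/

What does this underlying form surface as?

[dʒippispogzir]

Rule 1: /z/ before /p/ (voiceless) → [s]
Rule 1: /k/ before /z/ (voiced) → [g]
After rule 1: dʒitpispogzir
Rule 2: /t/ before /p/ (labial) → [p]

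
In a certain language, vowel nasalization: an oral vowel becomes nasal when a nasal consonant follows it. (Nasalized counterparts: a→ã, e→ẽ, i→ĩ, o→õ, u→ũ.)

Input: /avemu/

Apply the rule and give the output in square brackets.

/e/ before nasal /m/ → [ẽ]

[avẽmu]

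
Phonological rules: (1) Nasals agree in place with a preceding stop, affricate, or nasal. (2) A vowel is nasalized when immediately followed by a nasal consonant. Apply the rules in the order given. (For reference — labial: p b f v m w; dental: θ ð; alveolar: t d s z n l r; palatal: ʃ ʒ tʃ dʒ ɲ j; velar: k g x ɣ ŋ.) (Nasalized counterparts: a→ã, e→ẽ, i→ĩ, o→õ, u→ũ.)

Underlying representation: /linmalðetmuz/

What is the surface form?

Rule 1: /m/ after /n/ (alveolar) → [n]
Rule 1: /m/ after /t/ (alveolar) → [n]
After rule 1: linnalðetnuz
Rule 2: /i/ before nasal /n/ → [ĩ]

[lĩnnalðetnuz]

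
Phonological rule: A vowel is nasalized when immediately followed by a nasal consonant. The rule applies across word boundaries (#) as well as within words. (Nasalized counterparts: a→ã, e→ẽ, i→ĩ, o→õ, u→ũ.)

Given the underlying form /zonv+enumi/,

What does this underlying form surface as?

[zõnv+ẽnũmi]

/o/ before nasal /n/ → [õ]
/e/ before nasal /n/ → [ẽ]
/u/ before nasal /m/ → [ũ]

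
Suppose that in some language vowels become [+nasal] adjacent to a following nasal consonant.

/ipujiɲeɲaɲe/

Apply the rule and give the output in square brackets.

/i/ before nasal /ɲ/ → [ĩ]
/e/ before nasal /ɲ/ → [ẽ]
/a/ before nasal /ɲ/ → [ã]

[ipujĩɲẽɲãɲe]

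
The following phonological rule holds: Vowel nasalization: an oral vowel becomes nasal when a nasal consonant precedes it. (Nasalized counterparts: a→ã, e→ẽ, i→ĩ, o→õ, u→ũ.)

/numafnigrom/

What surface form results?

/u/ after nasal /n/ → [ũ]
/a/ after nasal /m/ → [ã]
/i/ after nasal /n/ → [ĩ]

[nũmãfnĩgrom]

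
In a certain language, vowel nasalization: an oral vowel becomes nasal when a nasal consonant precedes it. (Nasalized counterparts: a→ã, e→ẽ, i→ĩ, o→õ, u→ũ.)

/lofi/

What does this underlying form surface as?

no segment meets the rule's conditions; no change.

[lofi]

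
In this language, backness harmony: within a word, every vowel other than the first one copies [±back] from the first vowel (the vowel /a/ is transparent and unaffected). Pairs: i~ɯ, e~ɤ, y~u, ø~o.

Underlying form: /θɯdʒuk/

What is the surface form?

[θɯdʒuk]

no segment meets the rule's conditions; no change.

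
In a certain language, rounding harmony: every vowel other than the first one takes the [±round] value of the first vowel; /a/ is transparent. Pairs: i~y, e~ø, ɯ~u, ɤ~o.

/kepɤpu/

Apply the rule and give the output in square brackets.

/u/ harmonizes with /e/ ([-round]) → [ɯ]

[kepɤpɯ]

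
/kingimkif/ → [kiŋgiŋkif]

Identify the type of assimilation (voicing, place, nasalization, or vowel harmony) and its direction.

/n/→[ŋ] /m/→[ŋ].
Each target copies a feature from the following segment, so the direction is regressive.

place assimilation, regressive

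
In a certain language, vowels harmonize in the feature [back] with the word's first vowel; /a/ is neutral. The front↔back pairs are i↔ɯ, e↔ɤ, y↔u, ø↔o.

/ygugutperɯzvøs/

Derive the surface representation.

/u/ harmonizes with /y/ ([-back]) → [y]
/u/ harmonizes with /y/ ([-back]) → [y]
/ɯ/ harmonizes with /y/ ([-back]) → [i]

[ygygytperizvøs]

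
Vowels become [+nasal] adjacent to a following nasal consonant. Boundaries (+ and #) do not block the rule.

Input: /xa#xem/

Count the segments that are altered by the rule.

/e/ before nasal /m/ → [ẽ]
1 segment changes.

1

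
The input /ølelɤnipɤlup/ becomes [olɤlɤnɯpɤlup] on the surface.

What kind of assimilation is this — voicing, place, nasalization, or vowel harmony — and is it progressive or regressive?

/ø/→[o] /e/→[ɤ] /i/→[ɯ].
Vowels agree with the last vowel, so the harmony is regressive.

vowel harmony, regressive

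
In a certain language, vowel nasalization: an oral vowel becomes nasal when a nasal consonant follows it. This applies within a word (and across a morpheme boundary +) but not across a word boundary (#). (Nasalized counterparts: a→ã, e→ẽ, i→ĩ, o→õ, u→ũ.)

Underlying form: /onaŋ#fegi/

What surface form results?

/o/ before nasal /n/ → [õ]
/a/ before nasal /ŋ/ → [ã]

[õnãŋ#fegi]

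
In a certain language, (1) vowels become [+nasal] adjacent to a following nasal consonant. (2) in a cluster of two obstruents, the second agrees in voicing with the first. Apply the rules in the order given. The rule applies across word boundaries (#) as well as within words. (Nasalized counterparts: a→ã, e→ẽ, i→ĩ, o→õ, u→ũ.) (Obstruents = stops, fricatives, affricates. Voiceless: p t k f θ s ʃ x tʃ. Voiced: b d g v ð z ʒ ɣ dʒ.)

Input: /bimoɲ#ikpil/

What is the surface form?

Rule 1: /i/ before nasal /m/ → [ĩ]
Rule 1: /o/ before nasal /ɲ/ → [õ]
After rule 1: bĩmõɲ#ikpil
Rule 2: no segment meets the rule's conditions; no change.

[bĩmõɲ#ikpil]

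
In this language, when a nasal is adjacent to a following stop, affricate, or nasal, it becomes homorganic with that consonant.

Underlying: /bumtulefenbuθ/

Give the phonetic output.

[buntulefembuθ]

/m/ before /t/ (alveolar) → [n]
/n/ before /b/ (labial) → [m]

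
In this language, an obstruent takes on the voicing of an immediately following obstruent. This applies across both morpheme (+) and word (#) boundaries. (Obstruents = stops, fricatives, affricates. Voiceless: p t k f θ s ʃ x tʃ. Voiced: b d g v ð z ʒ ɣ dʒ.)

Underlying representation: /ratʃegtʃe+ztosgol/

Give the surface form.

/g/ before /tʃ/ (voiceless) → [k]
/z/ before /t/ (voiceless) → [s]
/s/ before /g/ (voiced) → [z]

[ratʃektʃe+stozgol]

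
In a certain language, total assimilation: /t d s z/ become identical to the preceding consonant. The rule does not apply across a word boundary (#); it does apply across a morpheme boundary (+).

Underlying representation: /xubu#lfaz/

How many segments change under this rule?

0

No segment meets the rule's conditions.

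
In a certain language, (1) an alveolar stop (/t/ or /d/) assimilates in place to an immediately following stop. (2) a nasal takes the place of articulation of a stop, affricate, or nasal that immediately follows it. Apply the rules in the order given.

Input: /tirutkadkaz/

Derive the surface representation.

Rule 1: /t/ before /k/ (velar) → [k]
Rule 1: /d/ before /k/ (velar) → [g]
After rule 1: tirukkagkaz
Rule 2: no segment meets the rule's conditions; no change.

[tirukkagkaz]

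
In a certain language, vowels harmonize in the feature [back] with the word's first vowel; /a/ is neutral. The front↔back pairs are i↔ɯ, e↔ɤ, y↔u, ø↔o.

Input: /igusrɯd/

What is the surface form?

/u/ harmonizes with /i/ ([-back]) → [y]
/ɯ/ harmonizes with /i/ ([-back]) → [i]

[igysrid]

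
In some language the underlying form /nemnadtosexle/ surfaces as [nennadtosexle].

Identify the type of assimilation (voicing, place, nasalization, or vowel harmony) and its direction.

/m/→[n].
Each target copies a feature from the following segment, so the direction is regressive.

place assimilation, regressive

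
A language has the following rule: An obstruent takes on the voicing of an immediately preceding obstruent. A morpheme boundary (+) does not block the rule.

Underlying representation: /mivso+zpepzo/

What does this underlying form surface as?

/s/ after /v/ (voiced) → [z]
/p/ after /z/ (voiced) → [b]
/z/ after /p/ (voiceless) → [s]

[mivzo+zbepso]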